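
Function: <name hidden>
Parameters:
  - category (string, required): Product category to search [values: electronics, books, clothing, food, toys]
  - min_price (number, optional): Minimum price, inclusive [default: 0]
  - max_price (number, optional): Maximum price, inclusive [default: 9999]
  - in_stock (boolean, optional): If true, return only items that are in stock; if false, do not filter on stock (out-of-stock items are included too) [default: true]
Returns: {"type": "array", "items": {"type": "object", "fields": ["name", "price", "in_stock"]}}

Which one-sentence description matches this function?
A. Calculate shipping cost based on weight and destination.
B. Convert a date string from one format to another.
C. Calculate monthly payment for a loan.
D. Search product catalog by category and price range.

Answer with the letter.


Parameters category, min_price, max_price, in_stock and return "array" fit: Search product catalog by category and price range.
D


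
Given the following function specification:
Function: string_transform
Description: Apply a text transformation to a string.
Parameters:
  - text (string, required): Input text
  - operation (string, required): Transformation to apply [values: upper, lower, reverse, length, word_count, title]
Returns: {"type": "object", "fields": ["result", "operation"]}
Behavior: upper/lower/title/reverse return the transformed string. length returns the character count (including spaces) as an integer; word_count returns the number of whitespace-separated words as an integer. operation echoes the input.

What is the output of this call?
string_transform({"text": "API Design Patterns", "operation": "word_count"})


words: API, Design, Patterns -> 3
Output:
{"result": 3, "operation": "word_count"}


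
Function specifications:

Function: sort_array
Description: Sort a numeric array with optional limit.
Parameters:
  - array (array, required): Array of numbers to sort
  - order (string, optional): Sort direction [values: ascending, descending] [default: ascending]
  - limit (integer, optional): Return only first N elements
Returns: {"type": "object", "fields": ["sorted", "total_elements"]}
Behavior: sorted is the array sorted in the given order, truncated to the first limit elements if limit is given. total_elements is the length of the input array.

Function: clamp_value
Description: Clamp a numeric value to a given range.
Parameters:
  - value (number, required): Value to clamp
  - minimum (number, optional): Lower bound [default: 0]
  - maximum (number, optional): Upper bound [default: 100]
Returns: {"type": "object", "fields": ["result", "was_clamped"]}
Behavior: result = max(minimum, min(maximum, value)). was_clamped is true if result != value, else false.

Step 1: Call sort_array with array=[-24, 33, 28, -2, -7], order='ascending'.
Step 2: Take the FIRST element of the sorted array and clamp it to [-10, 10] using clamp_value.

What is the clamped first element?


Step 1: sort_array(order=ascending)
  sorted: [-24, -7, -2, 28, 33]
  -> first element = -24
Step 2: clamp_value(value=-24, minimum=-10, maximum=10)
  result = max(-10, min(10, -24)) = max(-10, -24) = -10
  was_clamped = (-10 != -24) = true
  -> result = -10
-10


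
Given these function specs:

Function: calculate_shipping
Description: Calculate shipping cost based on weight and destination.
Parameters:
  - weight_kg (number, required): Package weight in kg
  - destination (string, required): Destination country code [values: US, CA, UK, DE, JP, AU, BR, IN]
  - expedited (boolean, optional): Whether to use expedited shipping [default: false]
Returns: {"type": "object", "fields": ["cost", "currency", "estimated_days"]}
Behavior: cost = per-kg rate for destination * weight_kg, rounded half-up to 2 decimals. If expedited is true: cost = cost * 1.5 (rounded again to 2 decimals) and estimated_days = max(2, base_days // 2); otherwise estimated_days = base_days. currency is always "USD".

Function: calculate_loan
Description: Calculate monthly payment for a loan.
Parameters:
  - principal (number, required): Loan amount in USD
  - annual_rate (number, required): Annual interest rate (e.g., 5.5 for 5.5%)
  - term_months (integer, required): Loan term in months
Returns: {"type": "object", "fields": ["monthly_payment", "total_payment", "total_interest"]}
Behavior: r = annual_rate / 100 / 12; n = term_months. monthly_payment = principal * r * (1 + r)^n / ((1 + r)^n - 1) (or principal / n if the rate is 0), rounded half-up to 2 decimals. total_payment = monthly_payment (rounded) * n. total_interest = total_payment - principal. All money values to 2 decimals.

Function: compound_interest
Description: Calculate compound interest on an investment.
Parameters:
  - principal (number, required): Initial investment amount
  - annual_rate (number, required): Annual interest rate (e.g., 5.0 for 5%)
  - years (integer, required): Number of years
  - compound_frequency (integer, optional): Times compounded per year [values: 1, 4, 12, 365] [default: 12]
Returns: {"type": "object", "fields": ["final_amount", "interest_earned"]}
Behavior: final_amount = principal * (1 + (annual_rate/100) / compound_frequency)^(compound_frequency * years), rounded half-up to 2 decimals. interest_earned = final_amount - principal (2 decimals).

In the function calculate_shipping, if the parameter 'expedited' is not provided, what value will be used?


The calculate_shipping spec declares:
  - expedited (boolean, optional): Whether to use expedited shipping [default: false]
Default:
false


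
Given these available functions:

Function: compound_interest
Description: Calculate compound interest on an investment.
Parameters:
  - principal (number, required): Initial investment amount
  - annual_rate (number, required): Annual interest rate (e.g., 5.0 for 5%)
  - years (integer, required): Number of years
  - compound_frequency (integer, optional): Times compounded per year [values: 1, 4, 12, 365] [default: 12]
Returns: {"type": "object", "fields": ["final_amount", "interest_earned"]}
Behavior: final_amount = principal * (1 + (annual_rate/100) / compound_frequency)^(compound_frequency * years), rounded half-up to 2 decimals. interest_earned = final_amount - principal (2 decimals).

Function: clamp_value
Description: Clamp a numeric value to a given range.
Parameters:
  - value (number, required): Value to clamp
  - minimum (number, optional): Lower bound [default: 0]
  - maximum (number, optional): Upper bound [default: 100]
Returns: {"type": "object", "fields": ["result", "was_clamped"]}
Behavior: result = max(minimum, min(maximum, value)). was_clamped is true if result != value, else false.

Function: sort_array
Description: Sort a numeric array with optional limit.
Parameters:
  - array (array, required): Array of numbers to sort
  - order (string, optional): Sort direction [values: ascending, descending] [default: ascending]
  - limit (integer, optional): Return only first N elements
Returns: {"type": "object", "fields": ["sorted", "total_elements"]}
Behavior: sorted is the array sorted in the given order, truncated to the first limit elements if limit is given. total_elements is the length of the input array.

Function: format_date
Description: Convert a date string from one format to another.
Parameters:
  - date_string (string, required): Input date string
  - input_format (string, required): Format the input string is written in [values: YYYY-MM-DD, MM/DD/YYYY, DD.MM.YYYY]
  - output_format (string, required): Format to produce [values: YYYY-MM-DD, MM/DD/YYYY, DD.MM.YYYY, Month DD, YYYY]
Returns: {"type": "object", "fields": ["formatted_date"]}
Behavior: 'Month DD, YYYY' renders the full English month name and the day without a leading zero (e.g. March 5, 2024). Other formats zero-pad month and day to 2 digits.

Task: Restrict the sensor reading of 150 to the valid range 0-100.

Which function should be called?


The task needs a function whose description is: Clamp a numeric value to a given range.
clamp_value


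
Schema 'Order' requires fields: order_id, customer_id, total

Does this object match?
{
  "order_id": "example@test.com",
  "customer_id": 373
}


Checking required fields...
Missing: total
Invalid - missing required field 'total'


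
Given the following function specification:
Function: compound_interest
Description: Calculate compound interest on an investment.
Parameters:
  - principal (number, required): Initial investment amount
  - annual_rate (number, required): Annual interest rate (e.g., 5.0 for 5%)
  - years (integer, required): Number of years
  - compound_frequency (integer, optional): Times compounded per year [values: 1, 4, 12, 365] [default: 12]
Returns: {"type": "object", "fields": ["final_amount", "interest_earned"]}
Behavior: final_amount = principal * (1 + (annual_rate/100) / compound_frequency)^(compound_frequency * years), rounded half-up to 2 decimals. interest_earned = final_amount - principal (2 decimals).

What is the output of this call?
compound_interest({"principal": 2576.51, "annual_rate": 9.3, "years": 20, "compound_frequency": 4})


rate per period = 9.3/100/4 = 0.02325 (keep full precision); periods = 4 * 20 = 80
(1 + 0.02325)^80 = 6.28840154
final_amount = 2576.51 * 6.28840154 = 16202.129452 -> 16202.13
interest_earned = 16202.13 - 2576.51 = 13625.62
Output:
{"final_amount": 16202.13, "interest_earned": 13625.62}


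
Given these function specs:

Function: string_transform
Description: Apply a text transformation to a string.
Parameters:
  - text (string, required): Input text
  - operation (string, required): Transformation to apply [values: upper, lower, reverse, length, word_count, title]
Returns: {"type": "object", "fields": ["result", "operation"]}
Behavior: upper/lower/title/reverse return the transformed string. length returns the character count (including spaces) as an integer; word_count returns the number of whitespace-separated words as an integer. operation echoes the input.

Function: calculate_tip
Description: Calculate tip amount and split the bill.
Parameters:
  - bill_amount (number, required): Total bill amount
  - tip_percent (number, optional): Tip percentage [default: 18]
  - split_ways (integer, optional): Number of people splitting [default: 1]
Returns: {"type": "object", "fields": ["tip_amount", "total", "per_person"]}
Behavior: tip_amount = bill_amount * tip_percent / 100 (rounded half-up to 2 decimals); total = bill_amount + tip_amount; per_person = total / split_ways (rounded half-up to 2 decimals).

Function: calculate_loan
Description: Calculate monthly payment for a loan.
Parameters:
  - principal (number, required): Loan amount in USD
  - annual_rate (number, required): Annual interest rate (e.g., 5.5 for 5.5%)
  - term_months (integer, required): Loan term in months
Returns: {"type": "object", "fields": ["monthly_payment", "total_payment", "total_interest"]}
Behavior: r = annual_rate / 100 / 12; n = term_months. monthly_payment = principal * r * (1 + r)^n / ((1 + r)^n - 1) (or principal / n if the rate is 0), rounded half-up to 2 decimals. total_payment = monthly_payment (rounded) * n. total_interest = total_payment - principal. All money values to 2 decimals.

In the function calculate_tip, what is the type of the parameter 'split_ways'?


The calculate_tip spec declares:
  - split_ways (integer, optional): Number of people splitting [default: 1]
Type:
integer


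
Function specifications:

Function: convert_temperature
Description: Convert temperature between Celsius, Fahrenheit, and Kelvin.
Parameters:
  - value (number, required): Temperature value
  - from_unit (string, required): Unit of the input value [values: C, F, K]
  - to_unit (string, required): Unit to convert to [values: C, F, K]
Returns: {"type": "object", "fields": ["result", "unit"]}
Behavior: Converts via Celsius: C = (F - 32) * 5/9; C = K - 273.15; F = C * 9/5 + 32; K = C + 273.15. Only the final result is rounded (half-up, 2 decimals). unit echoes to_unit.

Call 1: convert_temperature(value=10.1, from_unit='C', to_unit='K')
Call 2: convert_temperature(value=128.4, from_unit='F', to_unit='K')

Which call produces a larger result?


Call 1:
  Input already in C: 10.1
  To K: 10.1 + 273.15 = 283.25
  Round to 2 decimals: 283.25
  -> 283.25 K
Call 2:
  To C: (128.4 - 32) * 5/9 = 53.555556
  To K: 53.555556 + 273.15 = 326.705556
  Round to 2 decimals: 326.71
  -> 326.71 K
Call 2 (326.71 K)


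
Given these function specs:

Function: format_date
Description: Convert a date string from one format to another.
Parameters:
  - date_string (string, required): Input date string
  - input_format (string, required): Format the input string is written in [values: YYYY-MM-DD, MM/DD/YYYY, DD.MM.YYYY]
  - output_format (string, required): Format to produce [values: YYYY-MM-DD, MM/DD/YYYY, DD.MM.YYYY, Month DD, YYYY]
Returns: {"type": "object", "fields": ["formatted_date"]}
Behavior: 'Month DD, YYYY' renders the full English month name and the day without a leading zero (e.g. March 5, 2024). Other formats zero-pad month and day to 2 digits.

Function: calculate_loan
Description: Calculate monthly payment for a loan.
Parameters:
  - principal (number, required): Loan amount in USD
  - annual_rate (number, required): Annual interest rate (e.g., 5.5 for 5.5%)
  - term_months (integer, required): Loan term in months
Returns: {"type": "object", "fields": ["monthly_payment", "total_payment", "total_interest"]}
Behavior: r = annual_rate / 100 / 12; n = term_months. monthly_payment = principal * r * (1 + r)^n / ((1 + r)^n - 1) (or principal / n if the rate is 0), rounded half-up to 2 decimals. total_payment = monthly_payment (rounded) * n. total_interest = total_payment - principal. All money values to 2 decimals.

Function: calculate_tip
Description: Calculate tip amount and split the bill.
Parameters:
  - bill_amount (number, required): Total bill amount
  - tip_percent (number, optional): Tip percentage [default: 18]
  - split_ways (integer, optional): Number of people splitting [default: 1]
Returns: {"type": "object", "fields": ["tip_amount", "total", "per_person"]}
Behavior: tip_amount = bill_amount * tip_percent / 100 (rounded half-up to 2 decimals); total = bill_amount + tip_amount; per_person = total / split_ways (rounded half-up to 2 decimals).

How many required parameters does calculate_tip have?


Parameters of calculate_tip: bill_amount (required), tip_percent (optional), split_ways (optional)
Required count:
1


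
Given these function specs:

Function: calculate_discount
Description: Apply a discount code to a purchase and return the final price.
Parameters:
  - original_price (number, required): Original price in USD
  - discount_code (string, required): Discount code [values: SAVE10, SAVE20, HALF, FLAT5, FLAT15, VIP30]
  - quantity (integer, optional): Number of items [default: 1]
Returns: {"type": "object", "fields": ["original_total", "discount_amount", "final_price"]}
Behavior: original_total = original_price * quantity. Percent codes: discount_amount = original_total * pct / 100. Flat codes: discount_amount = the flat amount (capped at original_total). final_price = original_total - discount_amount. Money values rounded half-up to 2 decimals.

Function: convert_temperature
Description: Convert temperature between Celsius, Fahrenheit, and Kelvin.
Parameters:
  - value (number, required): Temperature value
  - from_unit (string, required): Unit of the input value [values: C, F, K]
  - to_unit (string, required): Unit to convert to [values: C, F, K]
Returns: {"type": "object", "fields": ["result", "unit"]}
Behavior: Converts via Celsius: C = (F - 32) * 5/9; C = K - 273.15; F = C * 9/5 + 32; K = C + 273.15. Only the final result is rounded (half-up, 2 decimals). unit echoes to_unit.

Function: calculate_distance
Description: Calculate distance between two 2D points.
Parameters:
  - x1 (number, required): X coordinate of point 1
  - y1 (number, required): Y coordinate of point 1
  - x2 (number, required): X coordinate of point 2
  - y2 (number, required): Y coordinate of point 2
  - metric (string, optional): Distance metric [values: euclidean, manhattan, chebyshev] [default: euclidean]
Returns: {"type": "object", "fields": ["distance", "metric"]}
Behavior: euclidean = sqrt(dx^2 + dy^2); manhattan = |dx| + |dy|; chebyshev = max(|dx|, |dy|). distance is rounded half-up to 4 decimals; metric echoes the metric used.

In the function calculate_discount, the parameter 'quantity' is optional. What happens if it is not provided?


The calculate_discount spec declares:
  - quantity (integer, optional): Number of items [default: 1]
It defaults to 1


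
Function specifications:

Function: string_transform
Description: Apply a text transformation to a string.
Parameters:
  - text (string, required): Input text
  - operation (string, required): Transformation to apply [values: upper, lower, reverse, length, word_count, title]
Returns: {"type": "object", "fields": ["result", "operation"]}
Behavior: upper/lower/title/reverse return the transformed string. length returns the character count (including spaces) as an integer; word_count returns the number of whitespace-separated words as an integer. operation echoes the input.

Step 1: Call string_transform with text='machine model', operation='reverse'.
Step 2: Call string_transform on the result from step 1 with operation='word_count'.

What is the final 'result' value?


Step 1: string_transform(text='machine model', operation='reverse')
  -> result = 'ledom enihcam'
Step 2: string_transform(text='ledom enihcam', operation='word_count')
  words: ledom, enihcam -> 2
  -> result = 2
2


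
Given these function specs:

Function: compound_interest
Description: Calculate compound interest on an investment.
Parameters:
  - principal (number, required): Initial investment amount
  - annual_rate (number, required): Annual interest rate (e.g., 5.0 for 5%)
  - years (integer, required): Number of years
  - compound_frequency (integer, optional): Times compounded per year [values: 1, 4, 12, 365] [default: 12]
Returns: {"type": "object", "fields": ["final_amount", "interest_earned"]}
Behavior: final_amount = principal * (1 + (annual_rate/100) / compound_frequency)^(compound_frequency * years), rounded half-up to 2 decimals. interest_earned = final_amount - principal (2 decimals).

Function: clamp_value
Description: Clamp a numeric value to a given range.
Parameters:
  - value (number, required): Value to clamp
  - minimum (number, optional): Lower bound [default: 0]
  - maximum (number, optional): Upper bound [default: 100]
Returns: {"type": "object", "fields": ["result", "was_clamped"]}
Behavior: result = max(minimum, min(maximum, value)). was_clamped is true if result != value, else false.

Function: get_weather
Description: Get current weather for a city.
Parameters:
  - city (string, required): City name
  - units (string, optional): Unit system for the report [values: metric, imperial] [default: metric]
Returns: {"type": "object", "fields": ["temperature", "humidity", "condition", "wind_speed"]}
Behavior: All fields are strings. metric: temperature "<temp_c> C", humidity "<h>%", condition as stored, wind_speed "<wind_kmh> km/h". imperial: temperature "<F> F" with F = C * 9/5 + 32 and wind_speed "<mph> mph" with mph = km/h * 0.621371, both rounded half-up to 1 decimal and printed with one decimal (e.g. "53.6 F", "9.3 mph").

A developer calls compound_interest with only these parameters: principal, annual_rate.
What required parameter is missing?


Required parameters: principal, annual_rate, years
Provided: principal, annual_rate
Missing: years
years


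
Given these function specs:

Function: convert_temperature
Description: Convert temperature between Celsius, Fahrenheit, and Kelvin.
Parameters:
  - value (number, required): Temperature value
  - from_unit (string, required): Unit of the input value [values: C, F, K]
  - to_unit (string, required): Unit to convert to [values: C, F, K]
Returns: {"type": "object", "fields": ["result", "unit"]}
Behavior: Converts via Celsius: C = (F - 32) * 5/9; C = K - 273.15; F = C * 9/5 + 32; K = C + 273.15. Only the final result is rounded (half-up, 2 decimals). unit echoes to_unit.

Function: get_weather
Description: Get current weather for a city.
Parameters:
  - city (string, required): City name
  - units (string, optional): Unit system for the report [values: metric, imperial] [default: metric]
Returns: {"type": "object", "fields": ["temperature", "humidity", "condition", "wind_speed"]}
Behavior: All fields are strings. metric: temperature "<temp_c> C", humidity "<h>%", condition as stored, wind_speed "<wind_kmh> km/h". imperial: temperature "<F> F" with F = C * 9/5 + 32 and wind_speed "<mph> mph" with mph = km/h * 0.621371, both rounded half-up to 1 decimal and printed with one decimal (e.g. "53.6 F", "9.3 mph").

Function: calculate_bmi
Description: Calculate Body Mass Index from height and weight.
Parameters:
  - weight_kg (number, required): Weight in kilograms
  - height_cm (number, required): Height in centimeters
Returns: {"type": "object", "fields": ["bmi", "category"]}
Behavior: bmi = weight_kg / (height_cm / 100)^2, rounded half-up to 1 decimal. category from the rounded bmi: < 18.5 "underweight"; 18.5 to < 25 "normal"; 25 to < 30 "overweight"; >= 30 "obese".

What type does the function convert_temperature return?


The convert_temperature spec declares Returns: {"type": "object", "fields": ["result", "unit"]}
Type:
object


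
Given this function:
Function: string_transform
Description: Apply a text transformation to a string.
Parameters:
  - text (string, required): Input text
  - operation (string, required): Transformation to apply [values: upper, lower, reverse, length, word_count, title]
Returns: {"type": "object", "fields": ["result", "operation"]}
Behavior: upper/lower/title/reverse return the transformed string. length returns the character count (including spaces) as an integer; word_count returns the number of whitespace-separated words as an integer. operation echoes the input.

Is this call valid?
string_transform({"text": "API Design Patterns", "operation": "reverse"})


Checking all required parameters present and types match... All valid.
Valid


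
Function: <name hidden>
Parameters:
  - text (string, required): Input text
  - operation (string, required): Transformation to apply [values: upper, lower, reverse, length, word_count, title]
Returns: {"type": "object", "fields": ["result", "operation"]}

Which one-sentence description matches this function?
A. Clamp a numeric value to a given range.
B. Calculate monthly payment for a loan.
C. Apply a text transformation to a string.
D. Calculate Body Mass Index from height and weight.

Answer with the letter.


Parameters text, operation and return ["result", "operation"] fit: Apply a text transformation to a string.
C


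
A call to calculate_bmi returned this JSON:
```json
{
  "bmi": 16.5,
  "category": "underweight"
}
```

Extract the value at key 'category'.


underweight


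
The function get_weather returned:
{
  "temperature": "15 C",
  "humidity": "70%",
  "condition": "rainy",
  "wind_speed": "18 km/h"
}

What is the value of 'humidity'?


70%


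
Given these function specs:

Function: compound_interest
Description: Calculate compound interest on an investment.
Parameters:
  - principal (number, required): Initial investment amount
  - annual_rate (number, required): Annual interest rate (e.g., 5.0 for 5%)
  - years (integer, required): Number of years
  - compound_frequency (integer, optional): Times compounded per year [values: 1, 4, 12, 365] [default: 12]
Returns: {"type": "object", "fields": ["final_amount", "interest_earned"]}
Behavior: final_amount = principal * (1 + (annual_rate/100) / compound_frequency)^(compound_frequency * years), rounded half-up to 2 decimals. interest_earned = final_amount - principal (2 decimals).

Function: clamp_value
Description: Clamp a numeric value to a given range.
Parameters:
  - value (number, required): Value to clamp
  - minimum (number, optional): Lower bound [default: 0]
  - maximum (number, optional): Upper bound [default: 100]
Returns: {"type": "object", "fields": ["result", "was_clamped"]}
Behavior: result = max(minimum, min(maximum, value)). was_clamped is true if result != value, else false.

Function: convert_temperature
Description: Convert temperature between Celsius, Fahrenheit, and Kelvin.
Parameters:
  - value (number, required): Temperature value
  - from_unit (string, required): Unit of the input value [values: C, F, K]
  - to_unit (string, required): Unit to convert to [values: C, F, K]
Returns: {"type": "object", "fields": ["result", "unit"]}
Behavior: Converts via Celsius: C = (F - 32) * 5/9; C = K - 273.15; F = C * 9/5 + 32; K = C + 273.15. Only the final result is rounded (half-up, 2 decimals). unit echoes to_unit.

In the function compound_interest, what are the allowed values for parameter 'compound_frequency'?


The compound_interest spec declares:
  - compound_frequency (integer, optional): Times compounded per year [values: 1, 4, 12, 365] [default: 12]
Allowed values:
1, 4, 12, 365


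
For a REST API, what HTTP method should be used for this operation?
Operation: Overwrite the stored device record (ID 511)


GET = read, POST = create, PUT = update/replace, DELETE = remove
This operation is an update/replace.
PUT


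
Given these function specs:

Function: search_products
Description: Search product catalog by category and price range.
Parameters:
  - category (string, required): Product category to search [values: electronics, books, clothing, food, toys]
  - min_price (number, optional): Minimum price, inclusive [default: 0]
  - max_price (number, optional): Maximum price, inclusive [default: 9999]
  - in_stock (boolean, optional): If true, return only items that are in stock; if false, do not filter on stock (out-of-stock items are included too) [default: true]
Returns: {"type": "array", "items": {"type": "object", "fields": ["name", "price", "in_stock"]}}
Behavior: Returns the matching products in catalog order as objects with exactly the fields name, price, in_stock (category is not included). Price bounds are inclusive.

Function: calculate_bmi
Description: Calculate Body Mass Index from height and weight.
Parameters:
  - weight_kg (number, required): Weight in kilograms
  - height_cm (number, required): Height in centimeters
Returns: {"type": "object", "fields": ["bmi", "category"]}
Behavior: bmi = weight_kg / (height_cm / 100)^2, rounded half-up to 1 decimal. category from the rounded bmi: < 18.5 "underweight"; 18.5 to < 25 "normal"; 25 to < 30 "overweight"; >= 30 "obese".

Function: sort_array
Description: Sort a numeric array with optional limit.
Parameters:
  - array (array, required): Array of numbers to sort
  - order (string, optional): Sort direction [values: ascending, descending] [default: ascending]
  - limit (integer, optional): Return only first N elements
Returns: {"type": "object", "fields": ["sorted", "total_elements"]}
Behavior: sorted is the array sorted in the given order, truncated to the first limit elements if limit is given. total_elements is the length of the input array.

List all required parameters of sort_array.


Parameters of sort_array and their required/optional flag:
  array: required
  order: optional
  limit: optional
array


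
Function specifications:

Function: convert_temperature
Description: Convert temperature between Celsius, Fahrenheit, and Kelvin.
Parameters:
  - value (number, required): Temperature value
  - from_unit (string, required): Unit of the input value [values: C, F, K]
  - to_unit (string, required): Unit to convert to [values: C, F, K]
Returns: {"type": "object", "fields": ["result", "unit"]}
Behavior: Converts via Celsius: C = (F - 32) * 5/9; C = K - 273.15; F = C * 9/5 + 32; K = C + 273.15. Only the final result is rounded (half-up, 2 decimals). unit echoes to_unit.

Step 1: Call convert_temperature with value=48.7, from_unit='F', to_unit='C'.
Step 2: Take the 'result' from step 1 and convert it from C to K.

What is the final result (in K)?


Step 1: convert_temperature(value=48.7, from_unit=F, to_unit=C)
  To C: (48.7 - 32) * 5/9 = 9.277778
  Target is C: 9.277778
  Round to 2 decimals: 9.28
  -> result = 9.28 C
Step 2: convert_temperature(value=9.28, from_unit=C, to_unit=K)
  Input already in C: 9.28
  To K: 9.28 + 273.15 = 282.43
  Round to 2 decimals: 282.43
  -> result = 282.43 K
282.43 K


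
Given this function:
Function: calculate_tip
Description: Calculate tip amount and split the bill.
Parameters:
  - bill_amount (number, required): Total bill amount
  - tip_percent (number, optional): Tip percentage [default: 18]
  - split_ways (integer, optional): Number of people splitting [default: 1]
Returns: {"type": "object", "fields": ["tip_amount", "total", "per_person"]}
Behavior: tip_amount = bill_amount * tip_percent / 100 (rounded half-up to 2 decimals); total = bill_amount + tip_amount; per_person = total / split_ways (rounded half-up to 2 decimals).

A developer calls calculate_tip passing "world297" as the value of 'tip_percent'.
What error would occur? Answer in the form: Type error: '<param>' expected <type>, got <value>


Spec: 'tip_percent' is declared as number; "world297" is a string.
Type error: 'tip_percent' expected number, got "world297"


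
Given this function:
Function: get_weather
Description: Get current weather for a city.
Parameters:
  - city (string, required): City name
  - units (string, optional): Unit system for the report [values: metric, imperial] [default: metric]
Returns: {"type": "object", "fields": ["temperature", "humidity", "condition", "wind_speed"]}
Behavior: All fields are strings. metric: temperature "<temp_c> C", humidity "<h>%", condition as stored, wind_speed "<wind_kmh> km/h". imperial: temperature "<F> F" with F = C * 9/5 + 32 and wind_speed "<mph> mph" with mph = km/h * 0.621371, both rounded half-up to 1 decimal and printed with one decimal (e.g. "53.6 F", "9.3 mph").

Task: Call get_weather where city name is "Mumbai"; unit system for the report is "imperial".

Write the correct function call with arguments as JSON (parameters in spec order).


Mapping each described value to its parameter name:
  'City name' -> city = "Mumbai"
  'Unit system for the report' -> units = "imperial"
get_weather({"city": "Mumbai", "units": "imperial"})


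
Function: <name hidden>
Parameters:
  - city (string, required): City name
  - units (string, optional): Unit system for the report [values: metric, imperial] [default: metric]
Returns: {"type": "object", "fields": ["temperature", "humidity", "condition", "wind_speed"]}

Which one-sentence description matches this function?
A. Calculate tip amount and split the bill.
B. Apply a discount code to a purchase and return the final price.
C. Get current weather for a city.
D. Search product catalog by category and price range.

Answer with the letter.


Parameters city, units and return ["temperature", "humidity", "condition", "wind_speed"] fit: Get current weather for a city.
C


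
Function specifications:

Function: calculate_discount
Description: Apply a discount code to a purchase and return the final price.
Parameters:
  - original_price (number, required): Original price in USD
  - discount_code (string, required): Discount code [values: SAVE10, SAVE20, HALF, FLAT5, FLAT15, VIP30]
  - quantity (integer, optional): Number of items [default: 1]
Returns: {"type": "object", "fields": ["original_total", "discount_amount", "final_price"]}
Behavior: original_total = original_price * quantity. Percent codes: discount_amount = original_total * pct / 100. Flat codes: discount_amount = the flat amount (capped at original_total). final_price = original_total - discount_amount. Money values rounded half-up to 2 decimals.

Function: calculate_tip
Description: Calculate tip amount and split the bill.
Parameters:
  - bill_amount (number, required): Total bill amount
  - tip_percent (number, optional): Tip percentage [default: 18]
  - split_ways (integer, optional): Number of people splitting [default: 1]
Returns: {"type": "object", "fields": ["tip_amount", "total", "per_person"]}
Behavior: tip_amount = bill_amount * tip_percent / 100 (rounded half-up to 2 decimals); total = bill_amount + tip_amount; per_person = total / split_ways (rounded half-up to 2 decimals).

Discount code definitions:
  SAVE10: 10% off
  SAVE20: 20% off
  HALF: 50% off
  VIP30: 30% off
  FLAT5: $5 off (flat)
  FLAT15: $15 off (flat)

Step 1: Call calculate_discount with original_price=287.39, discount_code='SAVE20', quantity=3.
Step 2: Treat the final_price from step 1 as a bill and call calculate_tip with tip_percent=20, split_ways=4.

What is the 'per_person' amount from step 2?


Step 1: calculate_discount(original_price=287.39, discount_code=SAVE20, quantity=3)
  original_total = 287.39 * 3 = 862.17
  SAVE20 = 20% off: discount_amount = 862.17 * 20/100 = 172.434 -> 172.43
  final_price = 862.17 - 172.43 = 689.74
  -> final_price = 689.74
Step 2: calculate_tip(bill_amount=689.74, tip_percent=20, split_ways=4)
  tip_amount = 689.74 * 20/100 = 137.948 -> 137.95
  total = 689.74 + 137.95 = 827.69
  per_person = 827.69 / 4 = 206.9225 -> 206.92
  -> per_person = 206.92
$206.92


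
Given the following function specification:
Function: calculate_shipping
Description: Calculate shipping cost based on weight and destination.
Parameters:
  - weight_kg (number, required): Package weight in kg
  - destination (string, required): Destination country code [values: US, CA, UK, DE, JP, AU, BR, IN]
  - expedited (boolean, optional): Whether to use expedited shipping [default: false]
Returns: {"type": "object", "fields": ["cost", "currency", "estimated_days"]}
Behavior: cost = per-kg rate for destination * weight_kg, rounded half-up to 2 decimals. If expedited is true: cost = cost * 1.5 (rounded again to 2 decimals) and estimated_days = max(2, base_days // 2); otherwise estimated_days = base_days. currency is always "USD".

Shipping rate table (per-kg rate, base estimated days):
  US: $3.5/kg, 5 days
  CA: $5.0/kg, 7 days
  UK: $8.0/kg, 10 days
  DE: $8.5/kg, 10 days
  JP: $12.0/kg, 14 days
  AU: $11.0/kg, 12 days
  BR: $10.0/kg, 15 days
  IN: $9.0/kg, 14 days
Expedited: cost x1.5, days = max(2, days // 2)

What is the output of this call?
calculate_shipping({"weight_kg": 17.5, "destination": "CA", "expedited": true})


Rate for CA: $5.0/kg, base 7 days
cost = 5.0 * 17.5 = 87.5 -> 87.50
expedited: cost = 87.50 * 1.5 = 131.25 -> 131.25; estimated_days = max(2, 7 // 2) = 3
Output:
{"cost": 131.25, "currency": "USD", "estimated_days": 3}


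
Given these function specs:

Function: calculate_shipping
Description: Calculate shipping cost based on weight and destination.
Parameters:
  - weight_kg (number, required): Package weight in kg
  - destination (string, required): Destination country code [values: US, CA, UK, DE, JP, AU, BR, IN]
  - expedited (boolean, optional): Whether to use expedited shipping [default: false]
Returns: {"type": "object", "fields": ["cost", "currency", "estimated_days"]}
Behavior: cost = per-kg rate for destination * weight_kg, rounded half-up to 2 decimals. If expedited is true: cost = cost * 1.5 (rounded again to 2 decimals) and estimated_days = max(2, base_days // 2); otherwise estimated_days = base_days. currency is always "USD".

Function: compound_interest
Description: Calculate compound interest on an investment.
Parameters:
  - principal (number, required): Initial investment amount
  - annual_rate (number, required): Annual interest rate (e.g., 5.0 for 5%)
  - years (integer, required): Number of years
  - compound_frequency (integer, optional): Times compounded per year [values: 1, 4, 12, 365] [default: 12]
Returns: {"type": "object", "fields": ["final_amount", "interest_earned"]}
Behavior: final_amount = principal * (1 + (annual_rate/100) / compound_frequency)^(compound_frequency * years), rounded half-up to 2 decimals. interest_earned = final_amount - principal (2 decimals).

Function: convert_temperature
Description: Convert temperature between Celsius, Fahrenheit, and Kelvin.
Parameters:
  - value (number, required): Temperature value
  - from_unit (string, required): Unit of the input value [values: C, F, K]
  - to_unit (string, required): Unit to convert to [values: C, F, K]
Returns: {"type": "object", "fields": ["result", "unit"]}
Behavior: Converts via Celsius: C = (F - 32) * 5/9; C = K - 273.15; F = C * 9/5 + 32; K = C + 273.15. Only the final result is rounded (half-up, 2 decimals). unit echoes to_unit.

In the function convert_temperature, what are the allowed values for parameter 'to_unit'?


The convert_temperature spec declares:
  - to_unit (string, required): Unit to convert to [values: C, F, K]
Allowed values:
C, F, K


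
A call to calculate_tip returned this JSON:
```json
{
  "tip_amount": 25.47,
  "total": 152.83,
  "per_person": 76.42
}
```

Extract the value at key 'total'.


152.83


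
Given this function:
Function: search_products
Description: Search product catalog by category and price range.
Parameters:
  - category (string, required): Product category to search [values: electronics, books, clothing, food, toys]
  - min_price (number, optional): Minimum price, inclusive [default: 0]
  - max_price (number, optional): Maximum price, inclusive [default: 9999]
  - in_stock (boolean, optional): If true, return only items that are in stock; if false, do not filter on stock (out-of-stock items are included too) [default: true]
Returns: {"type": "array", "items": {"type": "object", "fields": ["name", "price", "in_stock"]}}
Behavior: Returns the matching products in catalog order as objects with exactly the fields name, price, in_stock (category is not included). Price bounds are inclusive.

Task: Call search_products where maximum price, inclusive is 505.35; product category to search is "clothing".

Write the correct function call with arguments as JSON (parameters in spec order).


Mapping each described value to its parameter name:
  'Maximum price, inclusive' -> max_price = 505.35
  'Product category to search' -> category = "clothing"
search_products({"category": "clothing", "max_price": 505.35})


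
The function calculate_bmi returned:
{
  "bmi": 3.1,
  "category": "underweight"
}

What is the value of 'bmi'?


3.1


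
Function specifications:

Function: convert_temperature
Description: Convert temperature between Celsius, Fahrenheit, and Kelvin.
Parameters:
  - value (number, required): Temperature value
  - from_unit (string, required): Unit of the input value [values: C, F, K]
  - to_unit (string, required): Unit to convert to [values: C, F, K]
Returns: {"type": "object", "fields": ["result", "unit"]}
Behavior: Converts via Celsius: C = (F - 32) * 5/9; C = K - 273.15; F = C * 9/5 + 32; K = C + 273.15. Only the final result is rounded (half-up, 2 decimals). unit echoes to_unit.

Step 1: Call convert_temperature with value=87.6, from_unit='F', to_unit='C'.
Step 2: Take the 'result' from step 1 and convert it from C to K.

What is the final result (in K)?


Step 1: convert_temperature(value=87.6, from_unit=F, to_unit=C)
  To C: (87.6 - 32) * 5/9 = 30.888889
  Target is C: 30.888889
  Round to 2 decimals: 30.89
  -> result = 30.89 C
Step 2: convert_temperature(value=30.89, from_unit=C, to_unit=K)
  Input already in C: 30.89
  To K: 30.89 + 273.15 = 304.04
  Round to 2 decimals: 304.04
  -> result = 304.04 K
304.04 K


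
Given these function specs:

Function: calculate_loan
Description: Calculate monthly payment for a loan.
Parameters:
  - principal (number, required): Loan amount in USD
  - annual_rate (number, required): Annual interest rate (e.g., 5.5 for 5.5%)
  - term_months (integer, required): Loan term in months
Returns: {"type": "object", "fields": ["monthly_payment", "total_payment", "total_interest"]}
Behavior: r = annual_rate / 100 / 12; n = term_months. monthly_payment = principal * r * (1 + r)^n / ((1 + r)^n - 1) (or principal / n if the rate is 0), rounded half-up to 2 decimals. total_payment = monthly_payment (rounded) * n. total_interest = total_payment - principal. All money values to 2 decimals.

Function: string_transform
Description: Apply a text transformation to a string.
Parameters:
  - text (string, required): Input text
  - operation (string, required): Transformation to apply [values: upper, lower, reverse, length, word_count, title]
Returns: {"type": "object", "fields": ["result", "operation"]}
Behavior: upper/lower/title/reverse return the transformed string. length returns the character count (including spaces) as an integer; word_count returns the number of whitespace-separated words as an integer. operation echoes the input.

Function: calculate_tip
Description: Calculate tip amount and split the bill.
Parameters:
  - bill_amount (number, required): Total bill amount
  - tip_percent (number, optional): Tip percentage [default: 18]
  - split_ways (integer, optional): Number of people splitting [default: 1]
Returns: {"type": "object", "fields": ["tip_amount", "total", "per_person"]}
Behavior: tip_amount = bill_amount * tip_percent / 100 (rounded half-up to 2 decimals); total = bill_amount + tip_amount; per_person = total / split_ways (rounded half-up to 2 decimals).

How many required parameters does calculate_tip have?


Parameters of calculate_tip: bill_amount (required), tip_percent (optional), split_ways (optional)
Required count:
1
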